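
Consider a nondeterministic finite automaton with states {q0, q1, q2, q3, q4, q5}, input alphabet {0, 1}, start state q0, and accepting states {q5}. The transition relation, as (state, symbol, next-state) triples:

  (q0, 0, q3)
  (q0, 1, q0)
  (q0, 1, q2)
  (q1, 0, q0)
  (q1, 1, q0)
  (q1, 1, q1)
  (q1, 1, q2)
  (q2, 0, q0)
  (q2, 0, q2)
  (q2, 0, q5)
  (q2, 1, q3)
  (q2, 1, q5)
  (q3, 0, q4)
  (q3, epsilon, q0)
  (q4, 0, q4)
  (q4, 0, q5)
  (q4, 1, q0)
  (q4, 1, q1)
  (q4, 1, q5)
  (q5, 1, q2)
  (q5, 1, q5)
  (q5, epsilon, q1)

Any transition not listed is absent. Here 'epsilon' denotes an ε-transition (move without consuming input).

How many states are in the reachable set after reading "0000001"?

Start in {q0}.
Read '0': q0→{q3}; union {q3}; ε-closure = {q0, q3}.
Read '0': q0→{q3}, q3→{q4}; union {q3, q4}; ε-closure = {q0, q3, q4}.
Read '0': q0→{q3}, q3→{q4}, q4→{q4, q5}; union {q3, q4, q5}; ε-closure = {q0, q1, q3, q4, q5}.
Read '0': q0→{q3}, q1→{q0}, q3→{q4}, q4→{q4, q5}, q5→∅; union {q0, q3, q4, q5}; ε-closure = {q0, q1, q3, q4, q5}.
Read '0': q0→{q3}, q1→{q0}, q3→{q4}, q4→{q4, q5}, q5→∅; union {q0, q3, q4, q5}; ε-closure = {q0, q1, q3, q4, q5}.
Read '0': q0→{q3}, q1→{q0}, q3→{q4}, q4→{q4, q5}, q5→∅; union {q0, q3, q4, q5}; ε-closure = {q0, q1, q3, q4, q5}.
Read '1': q0→{q0, q2}, q1→{q0, q1, q2}, q3→∅, q4→{q0, q1, q5}, q5→{q2, q5}; now {q0, q1, q2, q5}.
That set has 4 states.

4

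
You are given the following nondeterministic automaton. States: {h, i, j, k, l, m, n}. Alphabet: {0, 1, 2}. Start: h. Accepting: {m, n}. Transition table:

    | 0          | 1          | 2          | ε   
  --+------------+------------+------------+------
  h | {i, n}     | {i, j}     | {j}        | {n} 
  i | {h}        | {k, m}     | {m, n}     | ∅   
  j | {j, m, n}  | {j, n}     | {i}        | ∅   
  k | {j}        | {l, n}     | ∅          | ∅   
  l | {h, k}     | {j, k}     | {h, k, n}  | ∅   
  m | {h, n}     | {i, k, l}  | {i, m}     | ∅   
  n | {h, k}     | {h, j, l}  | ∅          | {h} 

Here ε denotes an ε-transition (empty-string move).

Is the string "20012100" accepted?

Start: ε-closure({h}) = {h, n}.
Read '2': h→{j}, n→∅; now {j}.
Read '0': j→{j, m, n}; union {j, m, n}; ε-closure = {h, j, m, n}.
Read '0': h→{i, n}, j→{j, m, n}, m→{h, n}, n→{h, k}; now {h, i, j, k, m, n}.
Read '1': h→{i, j}, i→{k, m}, j→{j, n}, k→{l, n}, m→{i, k, l}, n→{h, j, l}; now {h, i, j, k, l, m, n}.
Read '2': h→{j}, i→{m, n}, j→{i}, k→∅, l→{h, k, n}, m→{i, m}, n→∅; now {h, i, j, k, m, n}.
Read '1': h→{i, j}, i→{k, m}, j→{j, n}, k→{l, n}, m→{i, k, l}, n→{h, j, l}; now {h, i, j, k, l, m, n}.
Read '0': h→{i, n}, i→{h}, j→{j, m, n}, k→{j}, l→{h, k}, m→{h, n}, n→{h, k}; now {h, i, j, k, m, n}.
Read '0': h→{i, n}, i→{h}, j→{j, m, n}, k→{j}, m→{h, n}, n→{h, k}; now {h, i, j, k, m, n}.
The final set {h, i, j, k, m, n} contains the accepting states m, n.

Yes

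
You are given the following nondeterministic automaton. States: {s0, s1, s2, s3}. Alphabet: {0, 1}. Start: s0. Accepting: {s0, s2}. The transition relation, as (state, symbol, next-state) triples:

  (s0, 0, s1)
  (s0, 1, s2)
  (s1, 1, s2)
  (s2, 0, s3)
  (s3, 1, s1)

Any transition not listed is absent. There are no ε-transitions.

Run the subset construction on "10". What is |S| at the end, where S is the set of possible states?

Start in {s0}.
Read '1': {s0} → {s2}.
Read '0': {s2} → {s3}.
That set has 1 state.

1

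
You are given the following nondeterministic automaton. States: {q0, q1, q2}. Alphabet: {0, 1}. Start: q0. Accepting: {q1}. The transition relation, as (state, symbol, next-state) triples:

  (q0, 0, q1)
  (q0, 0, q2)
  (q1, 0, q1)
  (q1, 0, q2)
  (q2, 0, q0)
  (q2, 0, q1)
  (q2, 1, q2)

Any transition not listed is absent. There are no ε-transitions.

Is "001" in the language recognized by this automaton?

Start in {q0}.
Read '0': q0→{q1, q2}; now {q1, q2}.
Read '0': q1→{q1, q2}, q2→{q0, q1}; now {q0, q1, q2}.
Read '1': q0→∅, q1→∅, q2→{q2}; now {q2}.
The final set {q2} contains no accepting state.

No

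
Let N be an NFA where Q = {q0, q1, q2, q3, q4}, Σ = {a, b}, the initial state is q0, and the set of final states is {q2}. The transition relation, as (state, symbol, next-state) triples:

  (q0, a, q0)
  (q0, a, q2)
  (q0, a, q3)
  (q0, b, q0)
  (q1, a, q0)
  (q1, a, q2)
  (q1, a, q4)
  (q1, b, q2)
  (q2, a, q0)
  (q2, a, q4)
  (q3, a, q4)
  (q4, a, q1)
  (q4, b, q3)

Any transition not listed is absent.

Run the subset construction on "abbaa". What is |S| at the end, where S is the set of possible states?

4

Start in {q0}.
Read 'a': q0→{q0, q2, q3}; now {q0, q2, q3}.
Read 'b': q0→{q0}, q2→∅, q3→∅; now {q0}.
Read 'b': q0→{q0}; now {q0}.
Read 'a': q0→{q0, q2, q3}; now {q0, q2, q3}.
Read 'a': q0→{q0, q2, q3}, q2→{q0, q4}, q3→{q4}; now {q0, q2, q3, q4}.
That set has 4 states.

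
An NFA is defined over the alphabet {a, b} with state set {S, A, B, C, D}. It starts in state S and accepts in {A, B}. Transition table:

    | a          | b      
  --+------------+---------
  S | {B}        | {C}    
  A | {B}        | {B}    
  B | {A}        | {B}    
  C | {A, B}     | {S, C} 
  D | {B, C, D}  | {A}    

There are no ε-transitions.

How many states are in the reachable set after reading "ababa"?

1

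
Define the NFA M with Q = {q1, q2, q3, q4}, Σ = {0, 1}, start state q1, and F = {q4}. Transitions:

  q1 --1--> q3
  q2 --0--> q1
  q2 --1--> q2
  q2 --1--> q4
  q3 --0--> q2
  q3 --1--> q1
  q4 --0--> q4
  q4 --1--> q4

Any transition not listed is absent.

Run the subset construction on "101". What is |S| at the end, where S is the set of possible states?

2

Start in {q1}.
Read '1': {q1} → {q3}.
Read '0': {q3} → {q2}.
Read '1': {q2} → {q2, q4}.
That set has 2 states.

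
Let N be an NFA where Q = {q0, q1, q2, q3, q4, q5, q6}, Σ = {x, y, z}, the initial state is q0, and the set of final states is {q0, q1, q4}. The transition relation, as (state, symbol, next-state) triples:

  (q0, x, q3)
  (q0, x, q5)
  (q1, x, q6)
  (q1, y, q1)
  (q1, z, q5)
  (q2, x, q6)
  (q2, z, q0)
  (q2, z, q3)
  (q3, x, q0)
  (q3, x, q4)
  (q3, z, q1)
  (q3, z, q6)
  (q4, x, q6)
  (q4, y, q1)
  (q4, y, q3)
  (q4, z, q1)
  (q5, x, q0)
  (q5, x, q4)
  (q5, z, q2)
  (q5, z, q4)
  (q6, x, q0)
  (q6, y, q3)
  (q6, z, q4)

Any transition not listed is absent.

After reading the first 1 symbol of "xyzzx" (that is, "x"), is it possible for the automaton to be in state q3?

Start in {q0}.
Read 'x': {q0} → {q3, q5}.
State q3 is in {q3, q5}.

Yes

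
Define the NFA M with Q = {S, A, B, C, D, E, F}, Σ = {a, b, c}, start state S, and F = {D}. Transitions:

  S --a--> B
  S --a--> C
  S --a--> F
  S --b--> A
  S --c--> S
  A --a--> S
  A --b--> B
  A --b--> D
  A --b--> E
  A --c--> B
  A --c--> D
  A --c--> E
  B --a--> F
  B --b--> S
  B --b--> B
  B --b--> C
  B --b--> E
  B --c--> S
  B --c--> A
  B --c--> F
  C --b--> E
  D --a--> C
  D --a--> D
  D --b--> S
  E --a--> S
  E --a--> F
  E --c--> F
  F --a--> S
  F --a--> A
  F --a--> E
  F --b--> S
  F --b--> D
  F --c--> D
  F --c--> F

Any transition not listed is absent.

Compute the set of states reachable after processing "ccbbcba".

Start in {S}.
Read 'c': S→{S}; now {S}.
Read 'c': S→{S}; now {S}.
Read 'b': S→{A}; now {A}.
Read 'b': A→{B, D, E}; now {B, D, E}.
Read 'c': B→{S, A, F}, D→∅, E→{F}; now {S, A, F}.
Read 'b': S→{A}, A→{B, D, E}, F→{S, D}; now {S, A, B, D, E}.
Read 'a': S→{B, C, F}, A→{S}, B→{F}, D→{C, D}, E→{S, F}; now {S, B, C, D, F}.

{S, B, C, D, F}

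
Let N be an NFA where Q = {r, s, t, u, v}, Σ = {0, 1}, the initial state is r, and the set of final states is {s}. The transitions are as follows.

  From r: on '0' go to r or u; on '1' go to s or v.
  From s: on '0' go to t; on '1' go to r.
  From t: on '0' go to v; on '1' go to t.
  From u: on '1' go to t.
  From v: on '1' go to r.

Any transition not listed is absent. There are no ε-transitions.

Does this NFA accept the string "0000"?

Start in {r}.
Read '0': r→{r, u}; now {r, u}.
Read '0': r→{r, u}, u→∅; now {r, u}.
Read '0': r→{r, u}, u→∅; now {r, u}.
Read '0': r→{r, u}, u→∅; now {r, u}.
The final set {r, u} contains no accepting state.

No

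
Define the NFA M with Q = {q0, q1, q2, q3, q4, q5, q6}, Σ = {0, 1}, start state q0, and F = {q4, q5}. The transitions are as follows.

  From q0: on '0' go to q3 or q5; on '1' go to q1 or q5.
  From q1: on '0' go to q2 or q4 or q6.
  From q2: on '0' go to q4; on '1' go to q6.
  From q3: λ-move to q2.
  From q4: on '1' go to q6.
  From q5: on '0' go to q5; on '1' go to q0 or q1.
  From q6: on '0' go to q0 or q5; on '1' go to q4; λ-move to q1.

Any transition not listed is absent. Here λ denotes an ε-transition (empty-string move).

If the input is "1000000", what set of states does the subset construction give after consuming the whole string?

{q0, q1, q2, q3, q4, q5, q6}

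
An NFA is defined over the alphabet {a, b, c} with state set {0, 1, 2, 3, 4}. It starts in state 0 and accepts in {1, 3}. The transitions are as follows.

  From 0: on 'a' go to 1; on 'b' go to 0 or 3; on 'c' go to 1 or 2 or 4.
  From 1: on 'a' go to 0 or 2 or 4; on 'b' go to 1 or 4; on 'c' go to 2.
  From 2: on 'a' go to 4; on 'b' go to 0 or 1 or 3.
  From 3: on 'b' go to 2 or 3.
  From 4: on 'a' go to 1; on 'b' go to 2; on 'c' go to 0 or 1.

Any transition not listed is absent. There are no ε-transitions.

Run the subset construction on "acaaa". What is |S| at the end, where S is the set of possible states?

3

Start in {0}.
Read 'a': 0→{1}; now {1}.
Read 'c': 1→{2}; now {2}.
Read 'a': 2→{4}; now {4}.
Read 'a': 4→{1}; now {1}.
Read 'a': 1→{0, 2, 4}; now {0, 2, 4}.
That set has 3 states.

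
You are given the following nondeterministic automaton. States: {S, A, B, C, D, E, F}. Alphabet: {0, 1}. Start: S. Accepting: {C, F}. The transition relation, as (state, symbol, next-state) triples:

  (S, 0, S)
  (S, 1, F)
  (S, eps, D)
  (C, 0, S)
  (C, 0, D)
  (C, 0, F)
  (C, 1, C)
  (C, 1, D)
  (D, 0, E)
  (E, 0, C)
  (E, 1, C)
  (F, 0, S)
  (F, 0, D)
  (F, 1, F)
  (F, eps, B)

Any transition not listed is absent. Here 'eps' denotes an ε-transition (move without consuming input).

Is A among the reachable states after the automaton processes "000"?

No

Start: ε-closure({S}) = {S, D}.
Read '0': S→{S}, D→{E}; union {S, E}; ε-closure = {S, D, E}.
Read '0': S→{S}, D→{E}, E→{C}; union {S, C, E}; ε-closure = {S, C, D, E}.
Read '0': S→{S}, C→{S, D, F}, D→{E}, E→{C}; union {S, C, D, E, F}; ε-closure = {S, B, C, D, E, F}.
State A is not in {S, B, C, D, E, F}.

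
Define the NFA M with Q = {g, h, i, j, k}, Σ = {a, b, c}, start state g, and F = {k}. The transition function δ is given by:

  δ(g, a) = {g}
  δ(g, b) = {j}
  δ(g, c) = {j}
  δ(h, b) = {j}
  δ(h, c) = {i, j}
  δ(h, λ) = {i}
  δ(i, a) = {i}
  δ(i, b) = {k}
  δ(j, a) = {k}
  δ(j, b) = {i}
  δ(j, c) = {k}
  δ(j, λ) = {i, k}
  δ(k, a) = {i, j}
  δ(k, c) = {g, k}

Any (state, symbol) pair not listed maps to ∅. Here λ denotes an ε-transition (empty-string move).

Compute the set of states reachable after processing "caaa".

Start in {g}.
Read 'c': g→{j}; union {j}; ε-closure = {i, j, k}.
Read 'a': i→{i}, j→{k}, k→{i, j}; now {i, j, k}.
Read 'a': i→{i}, j→{k}, k→{i, j}; now {i, j, k}.
Read 'a': i→{i}, j→{k}, k→{i, j}; now {i, j, k}.

{i, j, k}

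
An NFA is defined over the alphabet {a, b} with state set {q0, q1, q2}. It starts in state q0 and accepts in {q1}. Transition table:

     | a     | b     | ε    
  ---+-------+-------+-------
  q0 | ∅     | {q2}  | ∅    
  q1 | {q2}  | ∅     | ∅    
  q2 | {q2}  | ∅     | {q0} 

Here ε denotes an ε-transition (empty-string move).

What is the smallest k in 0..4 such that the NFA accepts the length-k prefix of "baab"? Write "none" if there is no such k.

none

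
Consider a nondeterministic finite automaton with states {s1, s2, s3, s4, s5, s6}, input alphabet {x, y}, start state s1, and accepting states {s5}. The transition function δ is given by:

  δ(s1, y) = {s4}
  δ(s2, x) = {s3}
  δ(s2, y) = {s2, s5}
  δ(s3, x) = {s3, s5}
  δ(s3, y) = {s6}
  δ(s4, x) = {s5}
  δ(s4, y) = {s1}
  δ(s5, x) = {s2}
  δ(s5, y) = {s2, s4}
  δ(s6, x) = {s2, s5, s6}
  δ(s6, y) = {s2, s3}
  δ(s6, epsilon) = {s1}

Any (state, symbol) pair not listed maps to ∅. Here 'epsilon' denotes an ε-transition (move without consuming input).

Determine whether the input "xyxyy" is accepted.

Start in {s1}.
Read 'x': s1→∅; now ∅.
The set is empty and remains empty for the remaining 4 symbols.
The final set ∅ contains no accepting state.

No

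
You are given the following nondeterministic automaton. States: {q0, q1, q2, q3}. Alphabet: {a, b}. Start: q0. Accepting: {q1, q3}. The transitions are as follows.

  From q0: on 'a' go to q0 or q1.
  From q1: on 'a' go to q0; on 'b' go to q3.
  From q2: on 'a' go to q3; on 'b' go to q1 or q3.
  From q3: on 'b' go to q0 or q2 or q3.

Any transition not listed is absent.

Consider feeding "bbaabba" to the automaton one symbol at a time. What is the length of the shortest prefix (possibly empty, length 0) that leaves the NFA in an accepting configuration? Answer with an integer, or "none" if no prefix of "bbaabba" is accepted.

none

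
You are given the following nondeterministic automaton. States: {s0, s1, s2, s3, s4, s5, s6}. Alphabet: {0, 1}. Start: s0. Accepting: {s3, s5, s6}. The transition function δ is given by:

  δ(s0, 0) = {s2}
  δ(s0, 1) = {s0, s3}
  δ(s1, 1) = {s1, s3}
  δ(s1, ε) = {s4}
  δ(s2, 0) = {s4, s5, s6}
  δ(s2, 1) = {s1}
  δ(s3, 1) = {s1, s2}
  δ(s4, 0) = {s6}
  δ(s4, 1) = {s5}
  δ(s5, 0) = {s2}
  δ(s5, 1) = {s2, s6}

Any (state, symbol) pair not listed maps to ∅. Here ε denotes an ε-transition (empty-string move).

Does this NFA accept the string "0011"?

Start in {s0}.
Read '0': {s0} → {s2}.
Read '0': {s2} → {s4, s5, s6}.
Read '1': {s4, s5, s6} → {s2, s5, s6}.
Read '1': {s2, s5, s6} → {s1, s2, s4, s6}.
The final set {s1, s2, s4, s6} contains the accepting state s6.

Yes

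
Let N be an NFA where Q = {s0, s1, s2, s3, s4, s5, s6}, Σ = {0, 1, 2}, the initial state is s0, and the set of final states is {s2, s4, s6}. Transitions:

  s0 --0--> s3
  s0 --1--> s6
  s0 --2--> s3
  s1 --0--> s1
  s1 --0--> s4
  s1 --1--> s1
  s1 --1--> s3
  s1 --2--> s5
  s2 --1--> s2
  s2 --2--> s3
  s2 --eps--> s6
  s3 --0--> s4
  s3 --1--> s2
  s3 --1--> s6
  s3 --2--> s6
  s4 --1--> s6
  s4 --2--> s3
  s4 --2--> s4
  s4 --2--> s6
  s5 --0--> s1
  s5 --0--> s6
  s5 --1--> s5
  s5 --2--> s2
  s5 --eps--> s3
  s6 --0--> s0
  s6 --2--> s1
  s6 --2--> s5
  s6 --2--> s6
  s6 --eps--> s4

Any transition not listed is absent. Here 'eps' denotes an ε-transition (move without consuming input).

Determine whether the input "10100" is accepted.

No

Start in {s0}.
Read '1': s0→{s6}; union {s6}; ε-closure = {s4, s6}.
Read '0': s4→∅, s6→{s0}; now {s0}.
Read '1': s0→{s6}; union {s6}; ε-closure = {s4, s6}.
Read '0': s4→∅, s6→{s0}; now {s0}.
Read '0': s0→{s3}; now {s3}.
The final set {s3} contains no accepting state.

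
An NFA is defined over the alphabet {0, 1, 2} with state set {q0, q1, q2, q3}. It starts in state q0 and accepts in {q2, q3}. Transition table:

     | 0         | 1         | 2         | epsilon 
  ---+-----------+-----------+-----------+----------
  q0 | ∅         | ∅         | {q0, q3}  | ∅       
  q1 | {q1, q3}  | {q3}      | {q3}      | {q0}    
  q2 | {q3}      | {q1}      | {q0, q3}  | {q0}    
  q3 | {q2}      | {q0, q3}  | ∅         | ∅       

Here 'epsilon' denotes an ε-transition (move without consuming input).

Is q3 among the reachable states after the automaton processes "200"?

Start in {q0}.
Read '2': q0→{q0, q3}; now {q0, q3}.
Read '0': q0→∅, q3→{q2}; union {q2}; ε-closure = {q0, q2}.
Read '0': q0→∅, q2→{q3}; now {q3}.
State q3 is in {q3}.

Yes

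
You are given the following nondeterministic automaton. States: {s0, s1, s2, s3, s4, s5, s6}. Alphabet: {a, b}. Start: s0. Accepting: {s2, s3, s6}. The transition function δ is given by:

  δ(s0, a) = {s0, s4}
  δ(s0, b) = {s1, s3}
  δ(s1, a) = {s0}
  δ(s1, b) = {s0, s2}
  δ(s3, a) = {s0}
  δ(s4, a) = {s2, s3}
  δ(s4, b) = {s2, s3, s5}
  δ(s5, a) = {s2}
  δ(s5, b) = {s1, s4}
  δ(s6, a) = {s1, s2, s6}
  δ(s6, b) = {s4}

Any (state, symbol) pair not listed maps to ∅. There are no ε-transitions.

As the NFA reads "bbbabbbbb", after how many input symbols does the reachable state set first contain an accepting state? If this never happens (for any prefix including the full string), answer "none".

Start in {s0}.
Read 'b': {s0} → {s1, s3}.
None of the earlier sets intersect F, but {s1, s3} does.

1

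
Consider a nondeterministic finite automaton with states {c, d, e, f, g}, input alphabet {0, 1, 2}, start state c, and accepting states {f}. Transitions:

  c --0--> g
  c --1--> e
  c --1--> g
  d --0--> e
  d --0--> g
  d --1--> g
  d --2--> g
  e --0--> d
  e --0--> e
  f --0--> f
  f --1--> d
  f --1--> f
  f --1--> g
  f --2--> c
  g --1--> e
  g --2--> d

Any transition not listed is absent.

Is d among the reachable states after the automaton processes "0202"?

Yes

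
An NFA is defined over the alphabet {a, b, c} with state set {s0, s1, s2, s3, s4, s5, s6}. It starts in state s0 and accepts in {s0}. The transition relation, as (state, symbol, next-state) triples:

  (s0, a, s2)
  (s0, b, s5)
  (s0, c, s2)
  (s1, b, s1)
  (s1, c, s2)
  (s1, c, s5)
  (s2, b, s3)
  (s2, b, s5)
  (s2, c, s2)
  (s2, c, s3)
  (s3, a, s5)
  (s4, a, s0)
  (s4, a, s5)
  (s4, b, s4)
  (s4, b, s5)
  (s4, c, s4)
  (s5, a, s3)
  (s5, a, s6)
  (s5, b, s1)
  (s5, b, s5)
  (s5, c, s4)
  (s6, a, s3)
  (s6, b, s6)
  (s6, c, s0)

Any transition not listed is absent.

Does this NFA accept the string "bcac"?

Start in {s0}.
Read 'b': s0→{s5}; now {s5}.
Read 'c': s5→{s4}; now {s4}.
Read 'a': s4→{s0, s5}; now {s0, s5}.
Read 'c': s0→{s2}, s5→{s4}; now {s2, s4}.
The final set {s2, s4} contains no accepting state.

No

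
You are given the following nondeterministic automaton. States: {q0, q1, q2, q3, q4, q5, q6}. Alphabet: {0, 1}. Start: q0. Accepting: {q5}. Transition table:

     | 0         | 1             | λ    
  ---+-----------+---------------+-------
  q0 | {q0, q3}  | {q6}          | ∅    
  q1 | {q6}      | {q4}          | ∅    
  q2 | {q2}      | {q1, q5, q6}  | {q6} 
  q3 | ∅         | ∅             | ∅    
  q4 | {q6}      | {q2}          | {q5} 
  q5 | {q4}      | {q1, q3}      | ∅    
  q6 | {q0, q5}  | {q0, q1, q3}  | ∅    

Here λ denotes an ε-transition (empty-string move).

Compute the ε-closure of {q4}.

{q4, q5}

Begin with {q4}.
ε-move q4 → q5; add q5.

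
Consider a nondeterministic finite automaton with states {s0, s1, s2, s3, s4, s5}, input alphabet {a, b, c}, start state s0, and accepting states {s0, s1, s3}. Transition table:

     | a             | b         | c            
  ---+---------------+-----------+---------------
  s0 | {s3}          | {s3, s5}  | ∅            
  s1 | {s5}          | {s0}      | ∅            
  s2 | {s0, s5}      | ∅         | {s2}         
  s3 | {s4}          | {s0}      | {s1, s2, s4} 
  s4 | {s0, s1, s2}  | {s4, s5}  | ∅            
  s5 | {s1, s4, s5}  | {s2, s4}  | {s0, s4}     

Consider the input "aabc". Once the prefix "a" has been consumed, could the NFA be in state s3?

Start in {s0}.
Read 'a': s0→{s3}; now {s3}.
State s3 is in {s3}.

Yes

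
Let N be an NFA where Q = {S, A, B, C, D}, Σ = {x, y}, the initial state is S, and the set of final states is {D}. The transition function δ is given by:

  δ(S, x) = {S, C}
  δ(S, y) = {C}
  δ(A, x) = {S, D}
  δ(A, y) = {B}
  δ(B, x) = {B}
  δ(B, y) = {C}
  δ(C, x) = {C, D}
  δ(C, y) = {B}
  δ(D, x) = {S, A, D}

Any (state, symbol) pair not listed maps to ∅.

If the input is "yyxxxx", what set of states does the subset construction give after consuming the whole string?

Start in {S}.
Read 'y': S→{C}; now {C}.
Read 'y': C→{B}; now {B}.
Read 'x': B→{B}; now {B}.
Read 'x': B→{B}; now {B}.
Read 'x': B→{B}; now {B}.
Read 'x': B→{B}; now {B}.

{B}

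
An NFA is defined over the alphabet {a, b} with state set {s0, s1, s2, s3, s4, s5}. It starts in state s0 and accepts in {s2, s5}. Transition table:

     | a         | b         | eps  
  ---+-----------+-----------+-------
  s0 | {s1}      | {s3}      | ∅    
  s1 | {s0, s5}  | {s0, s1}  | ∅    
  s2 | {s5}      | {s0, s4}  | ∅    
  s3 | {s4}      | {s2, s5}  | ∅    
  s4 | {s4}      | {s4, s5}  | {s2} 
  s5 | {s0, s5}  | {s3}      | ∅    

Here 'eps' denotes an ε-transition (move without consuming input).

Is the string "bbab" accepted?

No

Start in {s0}.
Read 'b': s0→{s3}; now {s3}.
Read 'b': s3→{s2, s5}; now {s2, s5}.
Read 'a': s2→{s5}, s5→{s0, s5}; now {s0, s5}.
Read 'b': s0→{s3}, s5→{s3}; now {s3}.
The final set {s3} contains no accepting state.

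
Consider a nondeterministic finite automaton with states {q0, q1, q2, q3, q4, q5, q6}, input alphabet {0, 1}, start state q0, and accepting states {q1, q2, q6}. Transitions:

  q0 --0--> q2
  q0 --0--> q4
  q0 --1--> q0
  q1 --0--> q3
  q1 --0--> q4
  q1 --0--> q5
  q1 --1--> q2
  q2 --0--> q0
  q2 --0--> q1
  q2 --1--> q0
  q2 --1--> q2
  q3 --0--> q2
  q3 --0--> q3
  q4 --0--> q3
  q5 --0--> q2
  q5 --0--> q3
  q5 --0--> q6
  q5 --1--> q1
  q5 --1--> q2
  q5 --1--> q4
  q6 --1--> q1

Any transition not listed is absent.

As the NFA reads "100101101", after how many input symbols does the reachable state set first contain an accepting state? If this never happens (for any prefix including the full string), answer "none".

2

Start in {q0}.
Read '1': q0→{q0}; now {q0}.
Read '0': q0→{q2, q4}; now {q2, q4}.
None of the earlier sets intersect F, but {q2, q4} does.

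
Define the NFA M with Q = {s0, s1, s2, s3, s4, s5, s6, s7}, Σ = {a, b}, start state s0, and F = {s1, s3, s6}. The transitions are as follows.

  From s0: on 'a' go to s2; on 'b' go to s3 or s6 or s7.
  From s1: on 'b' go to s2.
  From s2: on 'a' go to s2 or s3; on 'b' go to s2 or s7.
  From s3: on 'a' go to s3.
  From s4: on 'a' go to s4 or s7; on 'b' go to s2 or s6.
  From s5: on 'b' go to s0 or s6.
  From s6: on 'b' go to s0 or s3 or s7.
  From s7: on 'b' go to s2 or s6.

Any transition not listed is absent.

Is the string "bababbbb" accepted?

Start in {s0}.
Read 'b': s0→{s3, s6, s7}; now {s3, s6, s7}.
Read 'a': s3→{s3}, s6→∅, s7→∅; now {s3}.
Read 'b': s3→∅; now ∅.
The set is empty and remains empty for the remaining 5 symbols.
The final set ∅ contains no accepting state.

No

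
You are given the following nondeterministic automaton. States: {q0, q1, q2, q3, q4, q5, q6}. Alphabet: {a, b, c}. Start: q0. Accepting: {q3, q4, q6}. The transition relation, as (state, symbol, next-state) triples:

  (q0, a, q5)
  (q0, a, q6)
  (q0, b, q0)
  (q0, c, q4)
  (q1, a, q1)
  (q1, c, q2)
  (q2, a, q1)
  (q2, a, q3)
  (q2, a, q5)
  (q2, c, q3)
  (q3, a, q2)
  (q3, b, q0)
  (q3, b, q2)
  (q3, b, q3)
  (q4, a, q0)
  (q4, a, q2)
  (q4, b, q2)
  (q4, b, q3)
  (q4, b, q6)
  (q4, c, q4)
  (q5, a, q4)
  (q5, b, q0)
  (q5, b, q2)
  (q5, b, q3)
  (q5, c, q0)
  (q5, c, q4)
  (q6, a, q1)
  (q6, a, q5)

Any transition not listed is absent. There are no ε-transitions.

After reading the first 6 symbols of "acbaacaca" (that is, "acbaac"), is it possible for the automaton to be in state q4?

Yes

Start in {q0}.
Read 'a': {q0} → {q5, q6}.
Read 'c': {q5, q6} → {q0, q4}.
Read 'b': {q0, q4} → {q0, q2, q3, q6}.
Read 'a': {q0, q2, q3, q6} → {q1, q2, q3, q5, q6}.
Read 'a': {q1, q2, q3, q5, q6} → {q1, q2, q3, q4, q5}.
Read 'c': {q1, q2, q3, q4, q5} → {q0, q2, q3, q4}.
State q4 is in {q0, q2, q3, q4}.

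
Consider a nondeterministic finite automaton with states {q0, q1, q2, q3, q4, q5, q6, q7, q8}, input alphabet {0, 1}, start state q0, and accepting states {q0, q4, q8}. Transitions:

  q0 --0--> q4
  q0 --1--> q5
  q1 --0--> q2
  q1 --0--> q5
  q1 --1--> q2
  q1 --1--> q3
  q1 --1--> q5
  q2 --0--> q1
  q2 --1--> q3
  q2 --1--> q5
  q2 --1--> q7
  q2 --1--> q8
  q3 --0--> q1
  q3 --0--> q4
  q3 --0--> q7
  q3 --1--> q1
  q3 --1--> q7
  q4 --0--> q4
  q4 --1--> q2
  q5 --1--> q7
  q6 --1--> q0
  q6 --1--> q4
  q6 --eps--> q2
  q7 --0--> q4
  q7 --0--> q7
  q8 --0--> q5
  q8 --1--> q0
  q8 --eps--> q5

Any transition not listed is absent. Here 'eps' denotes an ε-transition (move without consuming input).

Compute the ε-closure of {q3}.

Begin with {q3}.
No ε-moves leave this set, so the closure equals the set itself.

{q3}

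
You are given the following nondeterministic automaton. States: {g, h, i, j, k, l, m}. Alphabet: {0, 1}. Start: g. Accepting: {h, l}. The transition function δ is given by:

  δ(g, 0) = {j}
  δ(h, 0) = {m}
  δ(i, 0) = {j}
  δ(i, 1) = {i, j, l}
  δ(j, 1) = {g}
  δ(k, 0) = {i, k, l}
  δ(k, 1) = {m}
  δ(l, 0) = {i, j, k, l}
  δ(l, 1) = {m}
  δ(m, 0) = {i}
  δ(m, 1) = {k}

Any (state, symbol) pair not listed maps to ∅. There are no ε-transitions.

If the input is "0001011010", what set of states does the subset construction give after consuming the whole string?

∅

Start in {g}.
Read '0': {g} → {j}.
Read '0': {j} → ∅.
The set is empty and remains empty for the remaining 8 symbols.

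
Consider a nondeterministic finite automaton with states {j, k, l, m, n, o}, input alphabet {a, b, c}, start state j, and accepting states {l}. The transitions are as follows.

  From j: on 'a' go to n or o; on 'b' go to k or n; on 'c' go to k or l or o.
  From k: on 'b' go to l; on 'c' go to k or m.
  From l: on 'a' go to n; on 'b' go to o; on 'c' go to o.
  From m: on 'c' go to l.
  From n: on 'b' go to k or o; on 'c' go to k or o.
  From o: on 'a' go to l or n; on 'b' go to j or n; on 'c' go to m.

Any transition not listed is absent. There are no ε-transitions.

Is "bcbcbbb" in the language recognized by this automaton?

Yes

Start in {j}.
Read 'b': j→{k, n}; now {k, n}.
Read 'c': k→{k, m}, n→{k, o}; now {k, m, o}.
Read 'b': k→{l}, m→∅, o→{j, n}; now {j, l, n}.
Read 'c': j→{k, l, o}, l→{o}, n→{k, o}; now {k, l, o}.
Read 'b': k→{l}, l→{o}, o→{j, n}; now {j, l, n, o}.
Read 'b': j→{k, n}, l→{o}, n→{k, o}, o→{j, n}; now {j, k, n, o}.
Read 'b': j→{k, n}, k→{l}, n→{k, o}, o→{j, n}; now {j, k, l, n, o}.
The final set {j, k, l, n, o} contains the accepting state l.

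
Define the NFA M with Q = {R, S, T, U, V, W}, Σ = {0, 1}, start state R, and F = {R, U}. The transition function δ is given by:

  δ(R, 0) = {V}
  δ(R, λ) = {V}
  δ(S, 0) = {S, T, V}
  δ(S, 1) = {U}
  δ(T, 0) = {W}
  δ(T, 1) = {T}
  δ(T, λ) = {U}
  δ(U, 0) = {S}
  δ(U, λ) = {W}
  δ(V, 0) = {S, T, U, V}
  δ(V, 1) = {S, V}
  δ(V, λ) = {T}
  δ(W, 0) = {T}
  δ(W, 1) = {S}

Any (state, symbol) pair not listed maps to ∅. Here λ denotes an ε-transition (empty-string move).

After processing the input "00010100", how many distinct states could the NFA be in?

Start: ε-closure({R}) = {R, T, U, V, W}.
Read '0': {R, T, U, V, W} → {S, T, U, V, W}.
Read '0': {S, T, U, V, W} → {S, T, U, V, W}.
Read '0': {S, T, U, V, W} → {S, T, U, V, W}.
Read '1': {S, T, U, V, W} → {S, T, U, V, W}.
Read '0': {S, T, U, V, W} → {S, T, U, V, W}.
Read '1': {S, T, U, V, W} → {S, T, U, V, W}.
Read '0': {S, T, U, V, W} → {S, T, U, V, W}.
Read '0': {S, T, U, V, W} → {S, T, U, V, W}.
That set has 5 states.

5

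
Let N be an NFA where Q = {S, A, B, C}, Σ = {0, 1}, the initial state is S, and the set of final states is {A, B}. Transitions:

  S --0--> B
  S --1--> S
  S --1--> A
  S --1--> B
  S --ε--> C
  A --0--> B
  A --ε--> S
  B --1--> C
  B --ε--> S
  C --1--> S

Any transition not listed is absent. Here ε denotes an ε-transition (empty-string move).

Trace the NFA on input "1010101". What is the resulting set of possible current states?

Start: ε-closure({S}) = {S, C}.
Read '1': S→{S, A, B}, C→{S}; union {S, A, B}; ε-closure = {S, A, B, C}.
Read '0': S→{B}, A→{B}, B→∅, C→∅; union {B}; ε-closure = {S, B, C}.
Read '1': S→{S, A, B}, B→{C}, C→{S}; now {S, A, B, C}.
Read '0': S→{B}, A→{B}, B→∅, C→∅; union {B}; ε-closure = {S, B, C}.
Read '1': S→{S, A, B}, B→{C}, C→{S}; now {S, A, B, C}.
Read '0': S→{B}, A→{B}, B→∅, C→∅; union {B}; ε-closure = {S, B, C}.
Read '1': S→{S, A, B}, B→{C}, C→{S}; now {S, A, B, C}.

{S, A, B, C}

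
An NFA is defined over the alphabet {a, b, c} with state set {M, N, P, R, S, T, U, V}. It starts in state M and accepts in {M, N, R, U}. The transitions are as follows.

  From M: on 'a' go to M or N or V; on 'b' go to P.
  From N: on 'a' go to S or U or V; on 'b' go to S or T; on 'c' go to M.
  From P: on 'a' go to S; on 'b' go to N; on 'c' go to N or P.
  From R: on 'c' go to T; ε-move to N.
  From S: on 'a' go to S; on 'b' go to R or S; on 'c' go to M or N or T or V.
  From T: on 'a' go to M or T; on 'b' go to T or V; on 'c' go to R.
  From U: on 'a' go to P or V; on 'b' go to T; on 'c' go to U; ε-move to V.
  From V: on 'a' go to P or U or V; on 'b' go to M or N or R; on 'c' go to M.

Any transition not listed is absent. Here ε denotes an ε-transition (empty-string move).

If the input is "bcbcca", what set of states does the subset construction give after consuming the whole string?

{M, N, S, T, U, V}

Start in {M}.
Read 'b': M→{P}; now {P}.
Read 'c': P→{N, P}; now {N, P}.
Read 'b': N→{S, T}, P→{N}; now {N, S, T}.
Read 'c': N→{M}, S→{M, N, T, V}, T→{R}; now {M, N, R, T, V}.
Read 'c': M→∅, N→{M}, R→{T}, T→{R}, V→{M}; union {M, R, T}; ε-closure = {M, N, R, T}.
Read 'a': M→{M, N, V}, N→{S, U, V}, R→∅, T→{M, T}; now {M, N, S, T, U, V}.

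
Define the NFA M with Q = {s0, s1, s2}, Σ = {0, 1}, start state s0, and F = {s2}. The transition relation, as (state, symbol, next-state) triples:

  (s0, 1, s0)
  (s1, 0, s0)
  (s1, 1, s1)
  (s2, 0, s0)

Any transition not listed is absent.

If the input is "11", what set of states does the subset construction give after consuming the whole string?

Start in {s0}.
Read '1': s0→{s0}; now {s0}.
Read '1': s0→{s0}; now {s0}.

{s0}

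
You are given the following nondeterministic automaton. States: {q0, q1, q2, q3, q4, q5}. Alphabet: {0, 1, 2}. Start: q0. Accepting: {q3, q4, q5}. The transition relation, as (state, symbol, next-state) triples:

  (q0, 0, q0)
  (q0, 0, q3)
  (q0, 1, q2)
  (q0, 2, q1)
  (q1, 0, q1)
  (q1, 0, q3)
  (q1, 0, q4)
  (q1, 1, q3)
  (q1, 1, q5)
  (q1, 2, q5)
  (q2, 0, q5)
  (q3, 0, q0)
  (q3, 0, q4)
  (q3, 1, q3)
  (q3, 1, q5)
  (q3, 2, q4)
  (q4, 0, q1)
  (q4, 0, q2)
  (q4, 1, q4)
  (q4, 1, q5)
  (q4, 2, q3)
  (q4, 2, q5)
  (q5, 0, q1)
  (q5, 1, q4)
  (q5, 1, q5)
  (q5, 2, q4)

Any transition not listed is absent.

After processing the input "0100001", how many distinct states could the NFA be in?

Start in {q0}.
Read '0': q0→{q0, q3}; now {q0, q3}.
Read '1': q0→{q2}, q3→{q3, q5}; now {q2, q3, q5}.
Read '0': q2→{q5}, q3→{q0, q4}, q5→{q1}; now {q0, q1, q4, q5}.
Read '0': q0→{q0, q3}, q1→{q1, q3, q4}, q4→{q1, q2}, q5→{q1}; now {q0, q1, q2, q3, q4}.
Read '0': q0→{q0, q3}, q1→{q1, q3, q4}, q2→{q5}, q3→{q0, q4}, q4→{q1, q2}; now {q0, q1, q2, q3, q4, q5}.
Read '0': q0→{q0, q3}, q1→{q1, q3, q4}, q2→{q5}, q3→{q0, q4}, q4→{q1, q2}, q5→{q1}; now {q0, q1, q2, q3, q4, q5}.
Read '1': q0→{q2}, q1→{q3, q5}, q2→∅, q3→{q3, q5}, q4→{q4, q5}, q5→{q4, q5}; now {q2, q3, q4, q5}.
That set has 4 states.

4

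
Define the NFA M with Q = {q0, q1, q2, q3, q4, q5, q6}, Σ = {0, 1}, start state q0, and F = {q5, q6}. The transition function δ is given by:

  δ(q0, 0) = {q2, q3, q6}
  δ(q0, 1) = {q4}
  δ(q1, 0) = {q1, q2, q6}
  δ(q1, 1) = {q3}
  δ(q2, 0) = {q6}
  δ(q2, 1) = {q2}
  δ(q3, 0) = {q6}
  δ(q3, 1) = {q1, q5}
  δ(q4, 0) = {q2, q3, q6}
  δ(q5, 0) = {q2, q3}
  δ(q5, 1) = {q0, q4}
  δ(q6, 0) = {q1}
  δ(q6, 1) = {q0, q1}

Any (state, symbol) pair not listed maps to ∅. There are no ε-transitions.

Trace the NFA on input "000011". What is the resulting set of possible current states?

Start in {q0}.
Read '0': {q0} → {q2, q3, q6}.
Read '0': {q2, q3, q6} → {q1, q6}.
Read '0': {q1, q6} → {q1, q2, q6}.
Read '0': {q1, q2, q6} → {q1, q2, q6}.
Read '1': {q1, q2, q6} → {q0, q1, q2, q3}.
Read '1': {q0, q1, q2, q3} → {q1, q2, q3, q4, q5}.

{q1, q2, q3, q4, q5}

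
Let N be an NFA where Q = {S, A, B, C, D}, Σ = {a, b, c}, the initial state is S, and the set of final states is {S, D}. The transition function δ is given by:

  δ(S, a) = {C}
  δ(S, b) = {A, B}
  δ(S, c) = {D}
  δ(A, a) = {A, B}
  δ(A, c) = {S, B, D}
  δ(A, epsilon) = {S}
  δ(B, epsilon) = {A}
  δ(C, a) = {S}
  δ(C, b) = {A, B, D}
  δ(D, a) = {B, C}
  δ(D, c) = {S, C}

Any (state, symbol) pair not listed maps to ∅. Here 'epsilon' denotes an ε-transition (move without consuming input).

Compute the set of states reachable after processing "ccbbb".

Start in {S}.
Read 'c': S→{D}; now {D}.
Read 'c': D→{S, C}; now {S, C}.
Read 'b': S→{A, B}, C→{A, B, D}; union {A, B, D}; ε-closure = {S, A, B, D}.
Read 'b': S→{A, B}, A→∅, B→∅, D→∅; union {A, B}; ε-closure = {S, A, B}.
Read 'b': S→{A, B}, A→∅, B→∅; union {A, B}; ε-closure = {S, A, B}.

{S, A, B}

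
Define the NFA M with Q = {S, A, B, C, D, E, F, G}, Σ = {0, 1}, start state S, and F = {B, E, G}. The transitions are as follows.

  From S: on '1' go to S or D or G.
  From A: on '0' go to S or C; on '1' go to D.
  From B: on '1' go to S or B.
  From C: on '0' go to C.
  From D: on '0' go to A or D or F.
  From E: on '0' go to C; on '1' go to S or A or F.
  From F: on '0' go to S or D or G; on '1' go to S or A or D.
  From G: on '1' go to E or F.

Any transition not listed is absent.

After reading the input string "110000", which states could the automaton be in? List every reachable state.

{S, A, C, D, F, G}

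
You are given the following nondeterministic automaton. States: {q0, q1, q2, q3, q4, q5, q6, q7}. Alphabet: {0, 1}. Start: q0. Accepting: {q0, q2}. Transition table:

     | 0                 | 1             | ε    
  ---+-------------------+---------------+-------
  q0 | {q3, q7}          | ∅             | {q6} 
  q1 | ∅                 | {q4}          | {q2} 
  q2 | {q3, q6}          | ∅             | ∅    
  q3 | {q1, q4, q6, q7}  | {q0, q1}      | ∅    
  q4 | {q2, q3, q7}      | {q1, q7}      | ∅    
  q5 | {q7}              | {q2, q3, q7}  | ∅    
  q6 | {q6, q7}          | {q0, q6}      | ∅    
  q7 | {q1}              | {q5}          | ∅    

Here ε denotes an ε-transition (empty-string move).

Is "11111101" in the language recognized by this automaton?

Yes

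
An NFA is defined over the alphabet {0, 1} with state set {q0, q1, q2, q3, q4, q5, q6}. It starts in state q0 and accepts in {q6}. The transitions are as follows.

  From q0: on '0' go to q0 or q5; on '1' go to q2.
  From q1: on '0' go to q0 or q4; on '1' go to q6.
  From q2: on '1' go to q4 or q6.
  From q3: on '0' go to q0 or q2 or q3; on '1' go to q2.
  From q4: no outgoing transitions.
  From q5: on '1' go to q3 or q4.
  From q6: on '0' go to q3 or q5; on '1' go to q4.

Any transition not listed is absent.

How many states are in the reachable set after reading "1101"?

3

Start in {q0}.
Read '1': q0→{q2}; now {q2}.
Read '1': q2→{q4, q6}; now {q4, q6}.
Read '0': q4→∅, q6→{q3, q5}; now {q3, q5}.
Read '1': q3→{q2}, q5→{q3, q4}; now {q2, q3, q4}.
That set has 3 states.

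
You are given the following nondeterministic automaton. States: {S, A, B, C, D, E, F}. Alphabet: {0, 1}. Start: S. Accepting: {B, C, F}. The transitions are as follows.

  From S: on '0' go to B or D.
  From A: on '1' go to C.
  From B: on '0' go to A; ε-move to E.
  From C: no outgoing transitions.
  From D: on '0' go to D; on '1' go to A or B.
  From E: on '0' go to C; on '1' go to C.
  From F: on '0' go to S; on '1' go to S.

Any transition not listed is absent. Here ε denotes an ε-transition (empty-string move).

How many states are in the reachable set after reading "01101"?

Start in {S}.
Read '0': {S} → {B, D, E}.
Read '1': {B, D, E} → {A, B, C, E}.
Read '1': {A, B, C, E} → {C}.
Read '0': {C} → ∅.
The set is empty and remains empty for the remaining 1 symbol.
That set has 0 states.

0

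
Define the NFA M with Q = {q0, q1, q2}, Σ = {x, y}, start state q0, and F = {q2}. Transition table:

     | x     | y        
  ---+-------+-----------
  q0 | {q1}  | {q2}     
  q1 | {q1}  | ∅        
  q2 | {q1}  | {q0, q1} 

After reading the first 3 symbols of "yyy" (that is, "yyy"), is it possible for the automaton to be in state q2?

Start in {q0}.
Read 'y': {q0} → {q2}.
Read 'y': {q2} → {q0, q1}.
Read 'y': {q0, q1} → {q2}.
State q2 is in {q2}.

Yes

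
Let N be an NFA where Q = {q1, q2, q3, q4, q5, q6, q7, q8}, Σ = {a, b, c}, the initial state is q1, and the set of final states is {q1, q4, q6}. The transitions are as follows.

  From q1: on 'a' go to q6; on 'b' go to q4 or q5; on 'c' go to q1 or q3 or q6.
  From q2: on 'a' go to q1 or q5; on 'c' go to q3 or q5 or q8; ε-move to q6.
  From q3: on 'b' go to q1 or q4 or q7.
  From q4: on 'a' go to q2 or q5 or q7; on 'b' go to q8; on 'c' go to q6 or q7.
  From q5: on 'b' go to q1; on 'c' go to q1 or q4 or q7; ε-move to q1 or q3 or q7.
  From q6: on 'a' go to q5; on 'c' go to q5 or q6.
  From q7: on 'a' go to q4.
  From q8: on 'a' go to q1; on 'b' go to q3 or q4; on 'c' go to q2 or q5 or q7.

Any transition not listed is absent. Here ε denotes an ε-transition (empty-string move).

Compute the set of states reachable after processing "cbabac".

Start in {q1}.
Read 'c': {q1} → {q1, q3, q6}.
Read 'b': {q1, q3, q6} → {q1, q3, q4, q5, q7}.
Read 'a': {q1, q3, q4, q5, q7} → {q1, q2, q3, q4, q5, q6, q7}.
Read 'b': {q1, q2, q3, q4, q5, q6, q7} → {q1, q3, q4, q5, q7, q8}.
Read 'a': {q1, q3, q4, q5, q7, q8} → {q1, q2, q3, q4, q5, q6, q7}.
Read 'c': {q1, q2, q3, q4, q5, q6, q7} → {q1, q3, q4, q5, q6, q7, q8}.

{q1, q3, q4, q5, q6, q7, q8}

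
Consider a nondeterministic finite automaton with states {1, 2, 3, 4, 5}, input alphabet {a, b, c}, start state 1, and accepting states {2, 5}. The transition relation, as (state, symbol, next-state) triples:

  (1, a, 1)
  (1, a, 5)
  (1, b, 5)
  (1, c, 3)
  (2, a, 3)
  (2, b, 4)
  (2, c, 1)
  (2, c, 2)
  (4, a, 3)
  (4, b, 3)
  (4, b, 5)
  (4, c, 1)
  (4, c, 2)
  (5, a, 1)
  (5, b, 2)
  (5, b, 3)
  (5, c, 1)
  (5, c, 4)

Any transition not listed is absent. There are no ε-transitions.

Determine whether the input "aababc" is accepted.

Start in {1}.
Read 'a': {1} → {1, 5}.
Read 'a': {1, 5} → {1, 5}.
Read 'b': {1, 5} → {2, 3, 5}.
Read 'a': {2, 3, 5} → {1, 3}.
Read 'b': {1, 3} → {5}.
Read 'c': {5} → {1, 4}.
The final set {1, 4} contains no accepting state.

No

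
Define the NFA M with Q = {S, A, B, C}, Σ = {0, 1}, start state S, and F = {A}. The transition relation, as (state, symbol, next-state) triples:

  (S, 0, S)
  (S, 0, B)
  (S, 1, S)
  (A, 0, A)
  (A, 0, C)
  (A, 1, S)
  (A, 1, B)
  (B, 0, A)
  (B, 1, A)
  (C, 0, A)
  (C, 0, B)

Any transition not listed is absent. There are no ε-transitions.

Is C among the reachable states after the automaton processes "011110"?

No

Start in {S}.
Read '0': {S} → {S, B}.
Read '1': {S, B} → {S, A}.
Read '1': {S, A} → {S, B}.
Read '1': {S, B} → {S, A}.
Read '1': {S, A} → {S, B}.
Read '0': {S, B} → {S, A, B}.
State C is not in {S, A, B}.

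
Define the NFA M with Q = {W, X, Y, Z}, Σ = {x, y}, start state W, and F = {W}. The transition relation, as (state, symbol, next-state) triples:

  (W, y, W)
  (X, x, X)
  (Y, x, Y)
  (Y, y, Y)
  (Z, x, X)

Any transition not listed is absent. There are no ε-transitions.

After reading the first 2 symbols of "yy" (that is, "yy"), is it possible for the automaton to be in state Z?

Start in {W}.
Read 'y': {W} → {W}.
Read 'y': {W} → {W}.
State Z is not in {W}.

No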